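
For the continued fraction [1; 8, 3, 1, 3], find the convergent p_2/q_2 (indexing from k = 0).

Using pₖ = aₖpₖ₋₁ + pₖ₋₂, qₖ = aₖqₖ₋₁ + qₖ₋₂ (with p₋₁=1, p₋₂=0, q₋₁=0, q₋₂=1):
  k=0: a=1, p=1, q=1
  k=1: a=8, p=9, q=8
  k=2: a=3, p=28, q=25

28/25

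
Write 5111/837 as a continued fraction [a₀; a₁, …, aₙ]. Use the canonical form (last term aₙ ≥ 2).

[6; 9, 2, 2, 8, 2]

5111 = 6*837 + 89
837 = 9*89 + 36
89 = 2*36 + 17
36 = 2*17 + 2
17 = 8*2 + 1
2 = 2*1 + 0  (stop)
So 5111/837 = [6; 9, 2, 2, 8, 2].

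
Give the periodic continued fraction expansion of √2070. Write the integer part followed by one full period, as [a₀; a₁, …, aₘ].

[45; 2, 90]

a₀ = ⌊√2070⌋ = 45.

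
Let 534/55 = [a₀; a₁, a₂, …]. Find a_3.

534 = 9·55 + 39   →  a_0 = 9
55 = 1·39 + 16   →  a_1 = 1
39 = 2·16 + 7   →  a_2 = 2
16 = 2·7 + 2   →  a_3 = 2

2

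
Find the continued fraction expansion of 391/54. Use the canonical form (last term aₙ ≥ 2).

[7; 4, 6, 2]

391 = 7·54 + 13
54 = 4·13 + 2
13 = 6·2 + 1
2 = 2·1 + 0  (stop)
So 391/54 = [7; 4, 6, 2].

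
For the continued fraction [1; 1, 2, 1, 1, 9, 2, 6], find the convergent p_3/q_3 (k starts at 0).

Using pₖ = aₖpₖ₋₁ + pₖ₋₂, qₖ = aₖqₖ₋₁ + qₖ₋₂ (with p₋₁=1, p₋₂=0, q₋₁=0, q₋₂=1):
  k=0: a=1, p=1, q=1
  k=1: a=1, p=2, q=1
  k=2: a=2, p=5, q=3
  k=3: a=1, p=7, q=4

7/4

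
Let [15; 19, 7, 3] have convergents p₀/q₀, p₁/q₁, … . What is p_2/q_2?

Using pₖ = aₖpₖ₋₁ + pₖ₋₂, qₖ = aₖqₖ₋₁ + qₖ₋₂ (with p₋₁=1, p₋₂=0, q₋₁=0, q₋₂=1):
  k=0: a=15, p=15, q=1
  k=1: a=19, p=286, q=19
  k=2: a=7, p=2017, q=134

2017/134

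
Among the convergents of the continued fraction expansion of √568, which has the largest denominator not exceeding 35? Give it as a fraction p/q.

143/6

√568 = [23; 1, 4, 1, 46, …] (period length 4).
Convergents:
  p_0/q_0 = 23/1
  p_1/q_1 = 24/1
  p_2/q_2 = 119/5
  p_3/q_3 = 143/6
  p_4/q_4 = 6697/281
q_3 = 6 ≤ 35 < 281 = q_4, so the answer is 143/6.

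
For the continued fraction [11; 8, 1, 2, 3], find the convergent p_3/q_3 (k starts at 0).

289/26

Using pₖ = aₖpₖ₋₁ + pₖ₋₂, qₖ = aₖqₖ₋₁ + qₖ₋₂ (with p₋₁=1, p₋₂=0, q₋₁=0, q₋₂=1):
  k=0: a=11, p=11, q=1
  k=1: a=8, p=89, q=8
  k=2: a=1, p=100, q=9
  k=3: a=2, p=289, q=26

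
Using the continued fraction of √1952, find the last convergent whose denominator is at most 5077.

√1952 = [44; 5, 1, 1, 21, 1, 1, 5, 88, …] (period length 8).
Convergents:
  p_0/q_0 = 44/1
  p_1/q_1 = 221/5
  p_2/q_2 = 265/6
  p_3/q_3 = 486/11
  p_4/q_4 = 10471/237
  p_5/q_5 = 10957/248
  p_6/q_6 = 21428/485
  p_7/q_7 = 118097/2673
  p_8/q_8 = 10413964/235709
q_7 = 2673 ≤ 5077 < 235709 = q_8, so the answer is 118097/2673.

118097/2673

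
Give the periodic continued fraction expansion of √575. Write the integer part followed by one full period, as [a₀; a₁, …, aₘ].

a₀ = ⌊√575⌋ = 23.
With m₀=0, d₀=1 and mₖ₊₁ = dₖaₖ − mₖ, dₖ₊₁ = (n − mₖ₊₁²)/dₖ, aₖ₊₁ = ⌊(a₀+mₖ₊₁)/dₖ₊₁⌋:
  k=1: m=23, d=46, a=1
  k=2: m=23, d=1, a=46
d=1 and a=2a₀=46 at k=2, so the next step gives (m, d) = (23, 46) again — its k=1 value — and the period has length 2.

[23; 1, 46]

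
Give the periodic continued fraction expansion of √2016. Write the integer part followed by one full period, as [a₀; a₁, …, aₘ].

[44; 1, 8, 1, 88]

a₀ = ⌊√2016⌋ = 44.
With m₀=0, d₀=1 and mₖ₊₁ = dₖaₖ − mₖ, dₖ₊₁ = (n − mₖ₊₁²)/dₖ, aₖ₊₁ = ⌊(a₀+mₖ₊₁)/dₖ₊₁⌋:
  k=1: m=44, d=80, a=1
  k=2: m=36, d=9, a=8
  k=3: m=36, d=80, a=1
  k=4: m=44, d=1, a=88
d=1 and a=2a₀=88 at k=4, so the next step gives (m, d) = (44, 80) again — its k=1 value — and the period has length 4.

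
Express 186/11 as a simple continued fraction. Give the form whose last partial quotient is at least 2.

[16; 1, 10]

186 = 16×11 + 10
11 = 1×10 + 1
10 = 10×1 + 0  (stop)
So 186/11 = [16; 1, 10].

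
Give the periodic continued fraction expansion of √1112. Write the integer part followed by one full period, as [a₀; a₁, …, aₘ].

a₀ = ⌊√1112⌋ = 33.
With m₀=0, d₀=1 and mₖ₊₁ = dₖaₖ − mₖ, dₖ₊₁ = (n − mₖ₊₁²)/dₖ, aₖ₊₁ = ⌊(a₀+mₖ₊₁)/dₖ₊₁⌋:
  k=1: m=33, d=23, a=2
  k=2: m=13, d=41, a=1
  k=3: m=28, d=8, a=7
  k=4: m=28, d=41, a=1
  k=5: m=13, d=23, a=2
  k=6: m=33, d=1, a=66
d=1 and a=2a₀=66 at k=6, so the next step gives (m, d) = (33, 23) again — its k=1 value — and the period has length 6.

[33; 2, 1, 7, 1, 2, 66]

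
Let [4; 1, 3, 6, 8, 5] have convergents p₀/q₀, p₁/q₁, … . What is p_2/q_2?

Using pₖ = aₖpₖ₋₁ + pₖ₋₂, qₖ = aₖqₖ₋₁ + qₖ₋₂ (with p₋₁=1, p₋₂=0, q₋₁=0, q₋₂=1):
  k=0: a=4, p=4, q=1
  k=1: a=1, p=5, q=1
  k=2: a=3, p=19, q=4

19/4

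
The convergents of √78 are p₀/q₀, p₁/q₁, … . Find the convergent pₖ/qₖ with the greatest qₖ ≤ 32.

√78 = [8; 1, 4, 1, 16, …] (period length 4).
Convergents:
  p_0/q_0 = 8/1
  p_1/q_1 = 9/1
  p_2/q_2 = 44/5
  p_3/q_3 = 53/6
  p_4/q_4 = 892/101
q_3 = 6 ≤ 32 < 101 = q_4, so the answer is 53/6.

53/6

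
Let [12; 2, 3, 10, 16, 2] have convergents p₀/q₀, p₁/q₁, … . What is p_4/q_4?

14407/1159

Using pₖ = aₖpₖ₋₁ + pₖ₋₂, qₖ = aₖqₖ₋₁ + qₖ₋₂ (with p₋₁=1, p₋₂=0, q₋₁=0, q₋₂=1):
  k=0: a=12, p=12, q=1
  k=1: a=2, p=25, q=2
  k=2: a=3, p=87, q=7
  k=3: a=10, p=895, q=72
  k=4: a=16, p=14407, q=1159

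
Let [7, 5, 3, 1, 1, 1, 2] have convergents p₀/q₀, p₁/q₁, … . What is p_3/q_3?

Using pₖ = aₖpₖ₋₁ + pₖ₋₂, qₖ = aₖqₖ₋₁ + qₖ₋₂ (with p₋₁=1, p₋₂=0, q₋₁=0, q₋₂=1):
  k=0: a=7, p=7, q=1
  k=1: a=5, p=36, q=5
  k=2: a=3, p=115, q=16
  k=3: a=1, p=151, q=21

151/21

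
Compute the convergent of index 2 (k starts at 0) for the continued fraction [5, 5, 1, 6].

31/6

Using pₖ = aₖpₖ₋₁ + pₖ₋₂, qₖ = aₖqₖ₋₁ + qₖ₋₂ (with p₋₁=1, p₋₂=0, q₋₁=0, q₋₂=1):
  k=0: a=5, p=5, q=1
  k=1: a=5, p=26, q=5
  k=2: a=1, p=31, q=6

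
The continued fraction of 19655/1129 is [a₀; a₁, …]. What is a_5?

16

19655 = 17·1129 + 462   →  a_0 = 17
1129 = 2·462 + 205   →  a_1 = 2
462 = 2·205 + 52   →  a_2 = 2
205 = 3·52 + 49   →  a_3 = 3
52 = 1·49 + 3   →  a_4 = 1
49 = 16·3 + 1   →  a_5 = 16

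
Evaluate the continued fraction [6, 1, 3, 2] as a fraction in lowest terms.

61/9

Using pₖ = aₖpₖ₋₁ + pₖ₋₂ and qₖ = aₖqₖ₋₁ + qₖ₋₂:
  k=0: a=6, p=6, q=1
  k=1: a=1, p=7, q=1
  k=2: a=3, p=27, q=4
  k=3: a=2, p=61, q=9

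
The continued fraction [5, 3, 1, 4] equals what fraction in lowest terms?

Using pₖ = aₖpₖ₋₁ + pₖ₋₂ and qₖ = aₖqₖ₋₁ + qₖ₋₂:
  k=0: a=5, p=5, q=1
  k=1: a=3, p=16, q=3
  k=2: a=1, p=21, q=4
  k=3: a=4, p=100, q=19

100/19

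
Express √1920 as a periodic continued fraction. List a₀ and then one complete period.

[43; 1, 4, 2, 21, 2, 4, 1, 86]

a₀ = ⌊√1920⌋ = 43.
With m₀=0, d₀=1 and mₖ₊₁ = dₖaₖ − mₖ, dₖ₊₁ = (n − mₖ₊₁²)/dₖ, aₖ₊₁ = ⌊(a₀+mₖ₊₁)/dₖ₊₁⌋:
  k=1: m=43, d=71, a=1
  k=2: m=28, d=16, a=4
  k=3: m=36, d=39, a=2
  k=4: m=42, d=4, a=21
  k=5: m=42, d=39, a=2
  k=6: m=36, d=16, a=4
  k=7: m=28, d=71, a=1
  k=8: m=43, d=1, a=86
d=1 and a=2a₀=86 at k=8, so the next step gives (m, d) = (43, 71) again — its k=1 value — and the period has length 8.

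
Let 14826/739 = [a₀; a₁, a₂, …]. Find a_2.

14826 = 20·739 + 46   →  a_0 = 20
739 = 16·46 + 3   →  a_1 = 16
46 = 15·3 + 1   →  a_2 = 15

15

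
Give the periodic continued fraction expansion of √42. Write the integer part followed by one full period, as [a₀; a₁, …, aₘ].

a₀ = ⌊√42⌋ = 6.
With m₀=0, d₀=1 and mₖ₊₁ = dₖaₖ − mₖ, dₖ₊₁ = (n − mₖ₊₁²)/dₖ, aₖ₊₁ = ⌊(a₀+mₖ₊₁)/dₖ₊₁⌋:
  k=1: m=6, d=6, a=2
  k=2: m=6, d=1, a=12
d=1 and a=2a₀=12 at k=2, so the next step gives (m, d) = (6, 6) again — its k=1 value — and the period has length 2.

[6; 2, 12]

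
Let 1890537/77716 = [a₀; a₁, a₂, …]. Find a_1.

3

1890537 = 24·77716 + 25353   →  a_0 = 24
77716 = 3·25353 + 1657   →  a_1 = 3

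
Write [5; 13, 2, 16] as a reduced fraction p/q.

Using pₖ = aₖpₖ₋₁ + pₖ₋₂ and qₖ = aₖqₖ₋₁ + qₖ₋₂:
  k=0: a=5, p=5, q=1
  k=1: a=13, p=66, q=13
  k=2: a=2, p=137, q=27
  k=3: a=16, p=2258, q=445

2258/445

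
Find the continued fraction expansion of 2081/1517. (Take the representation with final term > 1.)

[1; 2, 1, 2, 4, 2, 19]

2081 = 1×1517 + 564
1517 = 2×564 + 389
564 = 1×389 + 175
389 = 2×175 + 39
175 = 4×39 + 19
39 = 2×19 + 1
19 = 19×1 + 0  (stop)
So 2081/1517 = [1; 2, 1, 2, 4, 2, 19].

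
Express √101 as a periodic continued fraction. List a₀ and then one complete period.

[10; 20]

a₀ = ⌊√101⌋ = 10.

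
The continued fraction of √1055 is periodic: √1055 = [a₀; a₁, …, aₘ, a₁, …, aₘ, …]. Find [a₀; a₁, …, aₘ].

[32; 2, 12, 2, 64]

a₀ = ⌊√1055⌋ = 32.
With m₀=0, d₀=1 and mₖ₊₁ = dₖaₖ − mₖ, dₖ₊₁ = (n − mₖ₊₁²)/dₖ, aₖ₊₁ = ⌊(a₀+mₖ₊₁)/dₖ₊₁⌋:
  k=1: m=32, d=31, a=2
  k=2: m=30, d=5, a=12
  k=3: m=30, d=31, a=2
  k=4: m=32, d=1, a=64
d=1 and a=2a₀=64 at k=4, so the next step gives (m, d) = (32, 31) again — its k=1 value — and the period has length 4.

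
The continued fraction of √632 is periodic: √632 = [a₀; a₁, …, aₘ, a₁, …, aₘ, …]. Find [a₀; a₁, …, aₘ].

[25; 7, 6, 7, 50]

a₀ = ⌊√632⌋ = 25.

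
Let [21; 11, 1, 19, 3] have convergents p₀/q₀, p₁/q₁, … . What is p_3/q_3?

Using pₖ = aₖpₖ₋₁ + pₖ₋₂, qₖ = aₖqₖ₋₁ + qₖ₋₂ (with p₋₁=1, p₋₂=0, q₋₁=0, q₋₂=1):
  k=0: a=21, p=21, q=1
  k=1: a=11, p=232, q=11
  k=2: a=1, p=253, q=12
  k=3: a=19, p=5039, q=239

5039/239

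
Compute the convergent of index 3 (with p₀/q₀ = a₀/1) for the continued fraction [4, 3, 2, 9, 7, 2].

283/66

Using pₖ = aₖpₖ₋₁ + pₖ₋₂, qₖ = aₖqₖ₋₁ + qₖ₋₂ (with p₋₁=1, p₋₂=0, q₋₁=0, q₋₂=1):
  k=0: a=4, p=4, q=1
  k=1: a=3, p=13, q=3
  k=2: a=2, p=30, q=7
  k=3: a=9, p=283, q=66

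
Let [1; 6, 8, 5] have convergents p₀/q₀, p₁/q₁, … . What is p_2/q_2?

57/49

Using pₖ = aₖpₖ₋₁ + pₖ₋₂, qₖ = aₖqₖ₋₁ + qₖ₋₂ (with p₋₁=1, p₋₂=0, q₋₁=0, q₋₂=1):
  k=0: a=1, p=1, q=1
  k=1: a=6, p=7, q=6
  k=2: a=8, p=57, q=49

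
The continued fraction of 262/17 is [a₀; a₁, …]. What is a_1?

2

262 = 15·17 + 7   →  a_0 = 15
17 = 2·7 + 3   →  a_1 = 2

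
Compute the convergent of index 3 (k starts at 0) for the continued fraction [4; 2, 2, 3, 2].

75/17

Using pₖ = aₖpₖ₋₁ + pₖ₋₂, qₖ = aₖqₖ₋₁ + qₖ₋₂ (with p₋₁=1, p₋₂=0, q₋₁=0, q₋₂=1):
  k=0: a=4, p=4, q=1
  k=1: a=2, p=9, q=2
  k=2: a=2, p=22, q=5
  k=3: a=3, p=75, q=17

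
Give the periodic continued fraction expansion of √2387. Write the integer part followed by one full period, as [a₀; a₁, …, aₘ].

a₀ = ⌊√2387⌋ = 48.
With m₀=0, d₀=1 and mₖ₊₁ = dₖaₖ − mₖ, dₖ₊₁ = (n − mₖ₊₁²)/dₖ, aₖ₊₁ = ⌊(a₀+mₖ₊₁)/dₖ₊₁⌋:
  k=1: m=48, d=83, a=1
  k=2: m=35, d=14, a=5
  k=3: m=35, d=83, a=1
  k=4: m=48, d=1, a=96
d=1 and a=2a₀=96 at k=4, so the next step gives (m, d) = (48, 83) again — its k=1 value — and the period has length 4.

[48; 1, 5, 1, 96]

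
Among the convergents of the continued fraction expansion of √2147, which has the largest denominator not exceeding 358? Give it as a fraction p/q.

6487/140

√2147 = [46; 2, 1, 45, 1, 2, 92, …] (period length 6).
Convergents:
  p_0/q_0 = 46/1
  p_1/q_1 = 93/2
  p_2/q_2 = 139/3
  p_3/q_3 = 6348/137
  p_4/q_4 = 6487/140
  p_5/q_5 = 19322/417
q_4 = 140 ≤ 358 < 417 = q_5, so the answer is 6487/140.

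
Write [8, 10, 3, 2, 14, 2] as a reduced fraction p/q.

17409/2150

Fold from the inside: start with 2/1.
  14 + 1/2 = 29/2
  2 + 2/29 = 60/29
  3 + 29/60 = 209/60
  10 + 60/209 = 2150/209
  8 + 209/2150 = 17409/2150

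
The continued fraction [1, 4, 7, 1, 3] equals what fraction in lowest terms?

Using pₖ = aₖpₖ₋₁ + pₖ₋₂ and qₖ = aₖqₖ₋₁ + qₖ₋₂:
  k=0: a=1, p=1, q=1
  k=1: a=4, p=5, q=4
  k=2: a=7, p=36, q=29
  k=3: a=1, p=41, q=33
  k=4: a=3, p=159, q=128

159/128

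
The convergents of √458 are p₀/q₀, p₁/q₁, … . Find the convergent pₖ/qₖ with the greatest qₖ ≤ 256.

√458 = [21; 2, 2, 42, …] (period length 3).
Convergents:
  p_0/q_0 = 21/1
  p_1/q_1 = 43/2
  p_2/q_2 = 107/5
  p_3/q_3 = 4537/212
  p_4/q_4 = 9181/429
q_3 = 212 ≤ 256 < 429 = q_4, so the answer is 4537/212.

4537/212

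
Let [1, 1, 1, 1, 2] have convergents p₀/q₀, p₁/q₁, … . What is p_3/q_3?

5/3

Using pₖ = aₖpₖ₋₁ + pₖ₋₂, qₖ = aₖqₖ₋₁ + qₖ₋₂ (with p₋₁=1, p₋₂=0, q₋₁=0, q₋₂=1):
  k=0: a=1, p=1, q=1
  k=1: a=1, p=2, q=1
  k=2: a=1, p=3, q=2
  k=3: a=1, p=5, q=3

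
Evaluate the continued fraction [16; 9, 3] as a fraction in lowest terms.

451/28

Fold from the inside: start with 3/1.
  9 + 1/3 = 28/3
  16 + 3/28 = 451/28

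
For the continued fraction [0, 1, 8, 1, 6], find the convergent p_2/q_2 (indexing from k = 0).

8/9

Using pₖ = aₖpₖ₋₁ + pₖ₋₂, qₖ = aₖqₖ₋₁ + qₖ₋₂ (with p₋₁=1, p₋₂=0, q₋₁=0, q₋₂=1):
  k=0: a=0, p=0, q=1
  k=1: a=1, p=1, q=1
  k=2: a=8, p=8, q=9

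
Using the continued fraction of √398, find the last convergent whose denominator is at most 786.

15541/779

√398 = [19; 1, 18, 1, 38, …] (period length 4).
Convergents:
  p_0/q_0 = 19/1
  p_1/q_1 = 20/1
  p_2/q_2 = 379/19
  p_3/q_3 = 399/20
  p_4/q_4 = 15541/779
  p_5/q_5 = 15940/799
q_4 = 779 ≤ 786 < 799 = q_5, so the answer is 15541/779.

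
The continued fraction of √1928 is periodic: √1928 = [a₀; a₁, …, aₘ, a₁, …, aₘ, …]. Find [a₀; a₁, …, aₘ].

a₀ = ⌊√1928⌋ = 43.
With m₀=0, d₀=1 and mₖ₊₁ = dₖaₖ − mₖ, dₖ₊₁ = (n − mₖ₊₁²)/dₖ, aₖ₊₁ = ⌊(a₀+mₖ₊₁)/dₖ₊₁⌋:
  k=1: m=43, d=79, a=1
  k=2: m=36, d=8, a=9
  k=3: m=36, d=79, a=1
  k=4: m=43, d=1, a=86
d=1 and a=2a₀=86 at k=4, so the next step gives (m, d) = (43, 79) again — its k=1 value — and the period has length 4.

[43; 1, 9, 1, 86]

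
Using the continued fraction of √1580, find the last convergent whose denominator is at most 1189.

37881/953

√1580 = [39; 1, 2, 1, 78, …] (period length 4).
Convergents:
  p_0/q_0 = 39/1
  p_1/q_1 = 40/1
  p_2/q_2 = 119/3
  p_3/q_3 = 159/4
  p_4/q_4 = 12521/315
  p_5/q_5 = 12680/319
  p_6/q_6 = 37881/953
  p_7/q_7 = 50561/1272
q_6 = 953 ≤ 1189 < 1272 = q_7, so the answer is 37881/953.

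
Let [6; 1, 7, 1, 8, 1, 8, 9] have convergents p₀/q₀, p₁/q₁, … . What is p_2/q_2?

55/8

Using pₖ = aₖpₖ₋₁ + pₖ₋₂, qₖ = aₖqₖ₋₁ + qₖ₋₂ (with p₋₁=1, p₋₂=0, q₋₁=0, q₋₂=1):
  k=0: a=6, p=6, q=1
  k=1: a=1, p=7, q=1
  k=2: a=7, p=55, q=8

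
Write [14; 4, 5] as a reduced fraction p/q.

299/21

Using pₖ = aₖpₖ₋₁ + pₖ₋₂ and qₖ = aₖqₖ₋₁ + qₖ₋₂:
  k=0: a=14, p=14, q=1
  k=1: a=4, p=57, q=4
  k=2: a=5, p=299, q=21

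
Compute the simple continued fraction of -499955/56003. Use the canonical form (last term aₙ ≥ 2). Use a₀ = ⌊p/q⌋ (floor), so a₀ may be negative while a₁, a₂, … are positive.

[-9; 13, 1, 3, 19, 3, 17]

-499955 = -9×56003 + 4072
56003 = 13×4072 + 3067
4072 = 1×3067 + 1005
3067 = 3×1005 + 52
1005 = 19×52 + 17
52 = 3×17 + 1
17 = 17×1 + 0  (stop)
So -499955/56003 = [-9; 13, 1, 3, 19, 3, 17].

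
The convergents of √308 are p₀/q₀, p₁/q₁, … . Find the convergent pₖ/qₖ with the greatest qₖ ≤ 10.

√308 = [17; 1, 1, 4, 1, 1, 34, …] (period length 6).
Convergents:
  p_0/q_0 = 17/1
  p_1/q_1 = 18/1
  p_2/q_2 = 35/2
  p_3/q_3 = 158/9
  p_4/q_4 = 193/11
q_3 = 9 ≤ 10 < 11 = q_4, so the answer is 158/9.

158/9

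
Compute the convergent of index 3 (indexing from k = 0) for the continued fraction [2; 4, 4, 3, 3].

123/55

Using pₖ = aₖpₖ₋₁ + pₖ₋₂, qₖ = aₖqₖ₋₁ + qₖ₋₂ (with p₋₁=1, p₋₂=0, q₋₁=0, q₋₂=1):
  k=0: a=2, p=2, q=1
  k=1: a=4, p=9, q=4
  k=2: a=4, p=38, q=17
  k=3: a=3, p=123, q=55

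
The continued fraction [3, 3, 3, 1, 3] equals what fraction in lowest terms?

Using pₖ = aₖpₖ₋₁ + pₖ₋₂ and qₖ = aₖqₖ₋₁ + qₖ₋₂:
  k=0: a=3, p=3, q=1
  k=1: a=3, p=10, q=3
  k=2: a=3, p=33, q=10
  k=3: a=1, p=43, q=13
  k=4: a=3, p=162, q=49

162/49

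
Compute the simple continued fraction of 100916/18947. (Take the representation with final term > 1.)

[5; 3, 15, 3, 2, 1, 19, 2]

100916 = 5*18947 + 6181
18947 = 3*6181 + 404
6181 = 15*404 + 121
404 = 3*121 + 41
121 = 2*41 + 39
41 = 1*39 + 2
39 = 19*2 + 1
2 = 2*1 + 0  (stop)
So 100916/18947 = [5; 3, 15, 3, 2, 1, 19, 2].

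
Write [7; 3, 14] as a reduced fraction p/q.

315/43

Using pₖ = aₖpₖ₋₁ + pₖ₋₂ and qₖ = aₖqₖ₋₁ + qₖ₋₂:
  k=0: a=7, p=7, q=1
  k=1: a=3, p=22, q=3
  k=2: a=14, p=315, q=43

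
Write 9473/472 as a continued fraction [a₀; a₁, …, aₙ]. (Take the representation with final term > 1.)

9473 = 20×472 + 33
472 = 14×33 + 10
33 = 3×10 + 3
10 = 3×3 + 1
3 = 3×1 + 0  (stop)
So 9473/472 = [20; 14, 3, 3, 3].

[20; 14, 3, 3, 3]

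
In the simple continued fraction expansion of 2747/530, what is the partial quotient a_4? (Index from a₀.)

2

2747 = 5·530 + 97   →  a_0 = 5
530 = 5·97 + 45   →  a_1 = 5
97 = 2·45 + 7   →  a_2 = 2
45 = 6·7 + 3   →  a_3 = 6
7 = 2·3 + 1   →  a_4 = 2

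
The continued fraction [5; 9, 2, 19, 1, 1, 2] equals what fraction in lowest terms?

Using pₖ = aₖpₖ₋₁ + pₖ₋₂ and qₖ = aₖqₖ₋₁ + qₖ₋₂:
  k=0: a=5, p=5, q=1
  k=1: a=9, p=46, q=9
  k=2: a=2, p=97, q=19
  k=3: a=19, p=1889, q=370
  k=4: a=1, p=1986, q=389
  k=5: a=1, p=3875, q=759
  k=6: a=2, p=9736, q=1907

9736/1907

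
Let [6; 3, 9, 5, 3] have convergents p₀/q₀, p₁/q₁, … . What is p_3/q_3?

Using pₖ = aₖpₖ₋₁ + pₖ₋₂, qₖ = aₖqₖ₋₁ + qₖ₋₂ (with p₋₁=1, p₋₂=0, q₋₁=0, q₋₂=1):
  k=0: a=6, p=6, q=1
  k=1: a=3, p=19, q=3
  k=2: a=9, p=177, q=28
  k=3: a=5, p=904, q=143

904/143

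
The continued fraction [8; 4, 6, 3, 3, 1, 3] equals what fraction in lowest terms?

Using pₖ = aₖpₖ₋₁ + pₖ₋₂ and qₖ = aₖqₖ₋₁ + qₖ₋₂:
  k=0: a=8, p=8, q=1
  k=1: a=4, p=33, q=4
  k=2: a=6, p=206, q=25
  k=3: a=3, p=651, q=79
  k=4: a=3, p=2159, q=262
  k=5: a=1, p=2810, q=341
  k=6: a=3, p=10589, q=1285

10589/1285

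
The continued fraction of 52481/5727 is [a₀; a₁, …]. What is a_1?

52481 = 9·5727 + 938   →  a_0 = 9
5727 = 6·938 + 99   →  a_1 = 6

6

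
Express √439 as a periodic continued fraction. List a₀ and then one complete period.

a₀ = ⌊√439⌋ = 20.
With m₀=0, d₀=1 and mₖ₊₁ = dₖaₖ − mₖ, dₖ₊₁ = (n − mₖ₊₁²)/dₖ, aₖ₊₁ = ⌊(a₀+mₖ₊₁)/dₖ₊₁⌋:
  k=1: m=20, d=39, a=1
  k=2: m=19, d=2, a=19
  k=3: m=19, d=39, a=1
  k=4: m=20, d=1, a=40
d=1 and a=2a₀=40 at k=4, so the next step gives (m, d) = (20, 39) again — its k=1 value — and the period has length 4.

[20; 1, 19, 1, 40]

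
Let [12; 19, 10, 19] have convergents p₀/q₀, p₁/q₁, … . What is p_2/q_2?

2302/191

Using pₖ = aₖpₖ₋₁ + pₖ₋₂, qₖ = aₖqₖ₋₁ + qₖ₋₂ (with p₋₁=1, p₋₂=0, q₋₁=0, q₋₂=1):
  k=0: a=12, p=12, q=1
  k=1: a=19, p=229, q=19
  k=2: a=10, p=2302, q=191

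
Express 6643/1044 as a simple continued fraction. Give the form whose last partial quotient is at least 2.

6643 = 6·1044 + 379
1044 = 2·379 + 286
379 = 1·286 + 93
286 = 3·93 + 7
93 = 13·7 + 2
7 = 3·2 + 1
2 = 2·1 + 0  (stop)
So 6643/1044 = [6; 2, 1, 3, 13, 3, 2].

[6; 2, 1, 3, 13, 3, 2]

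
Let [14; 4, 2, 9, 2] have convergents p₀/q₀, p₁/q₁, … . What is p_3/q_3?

Using pₖ = aₖpₖ₋₁ + pₖ₋₂, qₖ = aₖqₖ₋₁ + qₖ₋₂ (with p₋₁=1, p₋₂=0, q₋₁=0, q₋₂=1):
  k=0: a=14, p=14, q=1
  k=1: a=4, p=57, q=4
  k=2: a=2, p=128, q=9
  k=3: a=9, p=1209, q=85

1209/85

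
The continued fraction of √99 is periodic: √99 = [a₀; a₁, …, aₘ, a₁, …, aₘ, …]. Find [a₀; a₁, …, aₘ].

a₀ = ⌊√99⌋ = 9.
With m₀=0, d₀=1 and mₖ₊₁ = dₖaₖ − mₖ, dₖ₊₁ = (n − mₖ₊₁²)/dₖ, aₖ₊₁ = ⌊(a₀+mₖ₊₁)/dₖ₊₁⌋:
  k=1: m=9, d=18, a=1
  k=2: m=9, d=1, a=18
d=1 and a=2a₀=18 at k=2, so the next step gives (m, d) = (9, 18) again — its k=1 value — and the period has length 2.

[9; 1, 18]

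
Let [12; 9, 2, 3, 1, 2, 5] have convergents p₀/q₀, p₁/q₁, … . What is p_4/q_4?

1029/85

Using pₖ = aₖpₖ₋₁ + pₖ₋₂, qₖ = aₖqₖ₋₁ + qₖ₋₂ (with p₋₁=1, p₋₂=0, q₋₁=0, q₋₂=1):
  k=0: a=12, p=12, q=1
  k=1: a=9, p=109, q=9
  k=2: a=2, p=230, q=19
  k=3: a=3, p=799, q=66
  k=4: a=1, p=1029, q=85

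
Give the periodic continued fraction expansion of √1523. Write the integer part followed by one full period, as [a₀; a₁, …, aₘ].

a₀ = ⌊√1523⌋ = 39.
With m₀=0, d₀=1 and mₖ₊₁ = dₖaₖ − mₖ, dₖ₊₁ = (n − mₖ₊₁²)/dₖ, aₖ₊₁ = ⌊(a₀+mₖ₊₁)/dₖ₊₁⌋:
  k=1: m=39, d=2, a=39
  k=2: m=39, d=1, a=78
d=1 and a=2a₀=78 at k=2, so the next step gives (m, d) = (39, 2) again — its k=1 value — and the period has length 2.

[39; 39, 78]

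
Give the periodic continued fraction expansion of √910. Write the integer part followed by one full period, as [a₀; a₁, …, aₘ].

a₀ = ⌊√910⌋ = 30.

[30; 6, 60]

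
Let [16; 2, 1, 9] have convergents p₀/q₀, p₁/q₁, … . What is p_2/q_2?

49/3

Using pₖ = aₖpₖ₋₁ + pₖ₋₂, qₖ = aₖqₖ₋₁ + qₖ₋₂ (with p₋₁=1, p₋₂=0, q₋₁=0, q₋₂=1):
  k=0: a=16, p=16, q=1
  k=1: a=2, p=33, q=2
  k=2: a=1, p=49, q=3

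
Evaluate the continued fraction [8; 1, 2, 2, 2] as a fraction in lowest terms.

Fold from the inside: start with 2/1.
  2 + 1/2 = 5/2
  2 + 2/5 = 12/5
  1 + 5/12 = 17/12
  8 + 12/17 = 148/17

148/17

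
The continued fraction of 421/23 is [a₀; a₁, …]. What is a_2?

421 = 18·23 + 7   →  a_0 = 18
23 = 3·7 + 2   →  a_1 = 3
7 = 3·2 + 1   →  a_2 = 3

3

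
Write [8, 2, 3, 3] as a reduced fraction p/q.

194/23

Fold from the inside: start with 3/1.
  3 + 1/3 = 10/3
  2 + 3/10 = 23/10
  8 + 10/23 = 194/23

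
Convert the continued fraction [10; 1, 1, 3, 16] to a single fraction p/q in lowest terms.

Using pₖ = aₖpₖ₋₁ + pₖ₋₂ and qₖ = aₖqₖ₋₁ + qₖ₋₂:
  k=0: a=10, p=10, q=1
  k=1: a=1, p=11, q=1
  k=2: a=1, p=21, q=2
  k=3: a=3, p=74, q=7
  k=4: a=16, p=1205, q=114

1205/114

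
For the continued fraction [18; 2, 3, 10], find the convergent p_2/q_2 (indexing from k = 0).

Using pₖ = aₖpₖ₋₁ + pₖ₋₂, qₖ = aₖqₖ₋₁ + qₖ₋₂ (with p₋₁=1, p₋₂=0, q₋₁=0, q₋₂=1):
  k=0: a=18, p=18, q=1
  k=1: a=2, p=37, q=2
  k=2: a=3, p=129, q=7

129/7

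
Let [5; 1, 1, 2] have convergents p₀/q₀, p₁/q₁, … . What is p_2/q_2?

Using pₖ = aₖpₖ₋₁ + pₖ₋₂, qₖ = aₖqₖ₋₁ + qₖ₋₂ (with p₋₁=1, p₋₂=0, q₋₁=0, q₋₂=1):
  k=0: a=5, p=5, q=1
  k=1: a=1, p=6, q=1
  k=2: a=1, p=11, q=2

11/2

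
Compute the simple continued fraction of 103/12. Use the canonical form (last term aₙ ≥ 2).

103 = 8×12 + 7
12 = 1×7 + 5
7 = 1×5 + 2
5 = 2×2 + 1
2 = 2×1 + 0  (stop)
So 103/12 = [8; 1, 1, 2, 2].

[8; 1, 1, 2, 2]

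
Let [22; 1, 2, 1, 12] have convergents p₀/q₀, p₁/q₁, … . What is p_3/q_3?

91/4

Using pₖ = aₖpₖ₋₁ + pₖ₋₂, qₖ = aₖqₖ₋₁ + qₖ₋₂ (with p₋₁=1, p₋₂=0, q₋₁=0, q₋₂=1):
  k=0: a=22, p=22, q=1
  k=1: a=1, p=23, q=1
  k=2: a=2, p=68, q=3
  k=3: a=1, p=91, q=4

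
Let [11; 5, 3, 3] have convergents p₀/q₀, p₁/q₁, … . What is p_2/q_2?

Using pₖ = aₖpₖ₋₁ + pₖ₋₂, qₖ = aₖqₖ₋₁ + qₖ₋₂ (with p₋₁=1, p₋₂=0, q₋₁=0, q₋₂=1):
  k=0: a=11, p=11, q=1
  k=1: a=5, p=56, q=5
  k=2: a=3, p=179, q=16

179/16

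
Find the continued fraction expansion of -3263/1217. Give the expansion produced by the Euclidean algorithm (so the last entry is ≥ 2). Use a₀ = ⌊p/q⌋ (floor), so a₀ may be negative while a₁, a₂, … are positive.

-3263 = -3·1217 + 388
1217 = 3·388 + 53
388 = 7·53 + 17
53 = 3·17 + 2
17 = 8·2 + 1
2 = 2·1 + 0  (stop)
So -3263/1217 = [-3; 3, 7, 3, 8, 2].

[-3; 3, 7, 3, 8, 2]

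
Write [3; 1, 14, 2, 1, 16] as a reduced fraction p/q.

3018/767

Using pₖ = aₖpₖ₋₁ + pₖ₋₂ and qₖ = aₖqₖ₋₁ + qₖ₋₂:
  k=0: a=3, p=3, q=1
  k=1: a=1, p=4, q=1
  k=2: a=14, p=59, q=15
  k=3: a=2, p=122, q=31
  k=4: a=1, p=181, q=46
  k=5: a=16, p=3018, q=767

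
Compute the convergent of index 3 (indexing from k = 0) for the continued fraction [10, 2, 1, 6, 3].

207/20

Using pₖ = aₖpₖ₋₁ + pₖ₋₂, qₖ = aₖqₖ₋₁ + qₖ₋₂ (with p₋₁=1, p₋₂=0, q₋₁=0, q₋₂=1):
  k=0: a=10, p=10, q=1
  k=1: a=2, p=21, q=2
  k=2: a=1, p=31, q=3
  k=3: a=6, p=207, q=20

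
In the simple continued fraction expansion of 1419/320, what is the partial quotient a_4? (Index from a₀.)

4

1419 = 4·320 + 139   →  a_0 = 4
320 = 2·139 + 42   →  a_1 = 2
139 = 3·42 + 13   →  a_2 = 3
42 = 3·13 + 3   →  a_3 = 3
13 = 4·3 + 1   →  a_4 = 4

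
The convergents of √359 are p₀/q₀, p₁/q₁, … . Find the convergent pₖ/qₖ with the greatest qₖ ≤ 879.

13661/721

√359 = [18; 1, 17, 1, 36, …] (period length 4).
Convergents:
  p_0/q_0 = 18/1
  p_1/q_1 = 19/1
  p_2/q_2 = 341/18
  p_3/q_3 = 360/19
  p_4/q_4 = 13301/702
  p_5/q_5 = 13661/721
  p_6/q_6 = 245538/12959
q_5 = 721 ≤ 879 < 12959 = q_6, so the answer is 13661/721.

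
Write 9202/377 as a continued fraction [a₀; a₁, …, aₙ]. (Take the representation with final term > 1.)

[24; 2, 2, 4, 3, 5]

9202 = 24×377 + 154
377 = 2×154 + 69
154 = 2×69 + 16
69 = 4×16 + 5
16 = 3×5 + 1
5 = 5×1 + 0  (stop)
So 9202/377 = [24; 2, 2, 4, 3, 5].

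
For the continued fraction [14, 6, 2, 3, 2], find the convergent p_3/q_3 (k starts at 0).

Using pₖ = aₖpₖ₋₁ + pₖ₋₂, qₖ = aₖqₖ₋₁ + qₖ₋₂ (with p₋₁=1, p₋₂=0, q₋₁=0, q₋₂=1):
  k=0: a=14, p=14, q=1
  k=1: a=6, p=85, q=6
  k=2: a=2, p=184, q=13
  k=3: a=3, p=637, q=45

637/45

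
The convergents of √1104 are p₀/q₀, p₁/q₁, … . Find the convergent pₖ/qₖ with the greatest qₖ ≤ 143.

√1104 = [33; 4, 2, 2, 2, 4, 66, …] (period length 6).
Convergents:
  p_0/q_0 = 33/1
  p_1/q_1 = 133/4
  p_2/q_2 = 299/9
  p_3/q_3 = 731/22
  p_4/q_4 = 1761/53
  p_5/q_5 = 7775/234
q_4 = 53 ≤ 143 < 234 = q_5, so the answer is 1761/53.

1761/53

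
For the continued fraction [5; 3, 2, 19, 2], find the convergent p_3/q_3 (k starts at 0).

Using pₖ = aₖpₖ₋₁ + pₖ₋₂, qₖ = aₖqₖ₋₁ + qₖ₋₂ (with p₋₁=1, p₋₂=0, q₋₁=0, q₋₂=1):
  k=0: a=5, p=5, q=1
  k=1: a=3, p=16, q=3
  k=2: a=2, p=37, q=7
  k=3: a=19, p=719, q=136

719/136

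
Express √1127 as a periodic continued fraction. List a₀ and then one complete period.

a₀ = ⌊√1127⌋ = 33.
With m₀=0, d₀=1 and mₖ₊₁ = dₖaₖ − mₖ, dₖ₊₁ = (n − mₖ₊₁²)/dₖ, aₖ₊₁ = ⌊(a₀+mₖ₊₁)/dₖ₊₁⌋:
  k=1: m=33, d=38, a=1
  k=2: m=5, d=29, a=1
  k=3: m=24, d=19, a=3
  k=4: m=33, d=2, a=33
  k=5: m=33, d=19, a=3
  k=6: m=24, d=29, a=1
  k=7: m=5, d=38, a=1
  k=8: m=33, d=1, a=66
d=1 and a=2a₀=66 at k=8, so the next step gives (m, d) = (33, 38) again — its k=1 value — and the period has length 8.

[33; 1, 1, 3, 33, 3, 1, 1, 66]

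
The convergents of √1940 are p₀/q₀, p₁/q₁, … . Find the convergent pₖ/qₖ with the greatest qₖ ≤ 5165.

√1940 = [44; 22, 88, …] (period length 2).
Convergents:
  p_0/q_0 = 44/1
  p_1/q_1 = 969/22
  p_2/q_2 = 85316/1937
  p_3/q_3 = 1877921/42636
q_2 = 1937 ≤ 5165 < 42636 = q_3, so the answer is 85316/1937.

85316/1937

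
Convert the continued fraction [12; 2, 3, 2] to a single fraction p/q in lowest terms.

Fold from the inside: start with 2/1.
  3 + 1/2 = 7/2
  2 + 2/7 = 16/7
  12 + 7/16 = 199/16

199/16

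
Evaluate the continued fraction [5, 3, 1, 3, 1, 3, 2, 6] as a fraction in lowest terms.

5527/1050

Fold from the inside: start with 6/1.
  2 + 1/6 = 13/6
  3 + 6/13 = 45/13
  1 + 13/45 = 58/45
  3 + 45/58 = 219/58
  1 + 58/219 = 277/219
  3 + 219/277 = 1050/277
  5 + 277/1050 = 5527/1050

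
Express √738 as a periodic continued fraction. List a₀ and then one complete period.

[27; 6, 54]

a₀ = ⌊√738⌋ = 27.
With m₀=0, d₀=1 and mₖ₊₁ = dₖaₖ − mₖ, dₖ₊₁ = (n − mₖ₊₁²)/dₖ, aₖ₊₁ = ⌊(a₀+mₖ₊₁)/dₖ₊₁⌋:
  k=1: m=27, d=9, a=6
  k=2: m=27, d=1, a=54
d=1 and a=2a₀=54 at k=2, so the next step gives (m, d) = (27, 9) again — its k=1 value — and the period has length 2.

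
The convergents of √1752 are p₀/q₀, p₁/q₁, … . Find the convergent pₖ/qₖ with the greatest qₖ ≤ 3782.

√1752 = [41; 1, 5, 1, 82, …] (period length 4).
Convergents:
  p_0/q_0 = 41/1
  p_1/q_1 = 42/1
  p_2/q_2 = 251/6
  p_3/q_3 = 293/7
  p_4/q_4 = 24277/580
  p_5/q_5 = 24570/587
  p_6/q_6 = 147127/3515
  p_7/q_7 = 171697/4102
q_6 = 3515 ≤ 3782 < 4102 = q_7, so the answer is 147127/3515.

147127/3515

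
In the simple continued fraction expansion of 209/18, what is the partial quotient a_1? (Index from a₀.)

209 = 11·18 + 11   →  a_0 = 11
18 = 1·11 + 7   →  a_1 = 1

1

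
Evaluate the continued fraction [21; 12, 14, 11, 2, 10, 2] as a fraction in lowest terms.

1810447/85873

Fold from the inside: start with 2/1.
  10 + 1/2 = 21/2
  2 + 2/21 = 44/21
  11 + 21/44 = 505/44
  14 + 44/505 = 7114/505
  12 + 505/7114 = 85873/7114
  21 + 7114/85873 = 1810447/85873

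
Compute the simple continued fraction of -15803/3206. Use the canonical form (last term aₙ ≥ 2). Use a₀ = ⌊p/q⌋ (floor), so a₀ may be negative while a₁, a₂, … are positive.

[-5; 14, 8, 9, 3]

-15803 = -5·3206 + 227
3206 = 14·227 + 28
227 = 8·28 + 3
28 = 9·3 + 1
3 = 3·1 + 0  (stop)
So -15803/3206 = [-5; 14, 8, 9, 3].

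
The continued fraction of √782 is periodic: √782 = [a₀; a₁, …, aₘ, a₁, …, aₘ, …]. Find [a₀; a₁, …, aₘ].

a₀ = ⌊√782⌋ = 27.
With m₀=0, d₀=1 and mₖ₊₁ = dₖaₖ − mₖ, dₖ₊₁ = (n − mₖ₊₁²)/dₖ, aₖ₊₁ = ⌊(a₀+mₖ₊₁)/dₖ₊₁⌋:
  k=1: m=27, d=53, a=1
  k=2: m=26, d=2, a=26
  k=3: m=26, d=53, a=1
  k=4: m=27, d=1, a=54
d=1 and a=2a₀=54 at k=4, so the next step gives (m, d) = (27, 53) again — its k=1 value — and the period has length 4.

[27; 1, 26, 1, 54]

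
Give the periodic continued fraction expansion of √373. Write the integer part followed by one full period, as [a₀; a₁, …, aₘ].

a₀ = ⌊√373⌋ = 19.
With m₀=0, d₀=1 and mₖ₊₁ = dₖaₖ − mₖ, dₖ₊₁ = (n − mₖ₊₁²)/dₖ, aₖ₊₁ = ⌊(a₀+mₖ₊₁)/dₖ₊₁⌋:
  k=1: m=19, d=12, a=3
  k=2: m=17, d=7, a=5
  k=3: m=18, d=7, a=5
  k=4: m=17, d=12, a=3
  k=5: m=19, d=1, a=38
d=1 and a=2a₀=38 at k=5, so the next step gives (m, d) = (19, 12) again — its k=1 value — and the period has length 5.

[19; 3, 5, 5, 3, 38]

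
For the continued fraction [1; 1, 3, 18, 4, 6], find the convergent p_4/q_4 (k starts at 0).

Using pₖ = aₖpₖ₋₁ + pₖ₋₂, qₖ = aₖqₖ₋₁ + qₖ₋₂ (with p₋₁=1, p₋₂=0, q₋₁=0, q₋₂=1):
  k=0: a=1, p=1, q=1
  k=1: a=1, p=2, q=1
  k=2: a=3, p=7, q=4
  k=3: a=18, p=128, q=73
  k=4: a=4, p=519, q=296

519/296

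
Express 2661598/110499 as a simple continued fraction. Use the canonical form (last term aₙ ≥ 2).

2661598 = 24*110499 + 9622
110499 = 11*9622 + 4657
9622 = 2*4657 + 308
4657 = 15*308 + 37
308 = 8*37 + 12
37 = 3*12 + 1
12 = 12*1 + 0  (stop)
So 2661598/110499 = [24; 11, 2, 15, 8, 3, 12].

[24; 11, 2, 15, 8, 3, 12]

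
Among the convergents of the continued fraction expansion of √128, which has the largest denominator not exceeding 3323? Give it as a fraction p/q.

√128 = [11; 3, 5, 3, 22, …] (period length 4).
Convergents:
  p_0/q_0 = 11/1
  p_1/q_1 = 34/3
  p_2/q_2 = 181/16
  p_3/q_3 = 577/51
  p_4/q_4 = 12875/1138
  p_5/q_5 = 39202/3465
q_4 = 1138 ≤ 3323 < 3465 = q_5, so the answer is 12875/1138.

12875/1138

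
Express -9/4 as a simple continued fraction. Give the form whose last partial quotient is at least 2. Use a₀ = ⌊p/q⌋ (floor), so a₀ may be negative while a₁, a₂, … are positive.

-9 = -3·4 + 3
4 = 1·3 + 1
3 = 3·1 + 0  (stop)
So -9/4 = [-3; 1, 3].

[-3; 1, 3]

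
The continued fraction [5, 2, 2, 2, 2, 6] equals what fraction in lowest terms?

Using pₖ = aₖpₖ₋₁ + pₖ₋₂ and qₖ = aₖqₖ₋₁ + qₖ₋₂:
  k=0: a=5, p=5, q=1
  k=1: a=2, p=11, q=2
  k=2: a=2, p=27, q=5
  k=3: a=2, p=65, q=12
  k=4: a=2, p=157, q=29
  k=5: a=6, p=1007, q=186

1007/186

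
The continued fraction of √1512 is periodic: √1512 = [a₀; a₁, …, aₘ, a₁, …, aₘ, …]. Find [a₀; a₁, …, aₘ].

a₀ = ⌊√1512⌋ = 38.
With m₀=0, d₀=1 and mₖ₊₁ = dₖaₖ − mₖ, dₖ₊₁ = (n − mₖ₊₁²)/dₖ, aₖ₊₁ = ⌊(a₀+mₖ₊₁)/dₖ₊₁⌋:
  k=1: m=38, d=68, a=1
  k=2: m=30, d=9, a=7
  k=3: m=33, d=47, a=1
  k=4: m=14, d=28, a=1
  k=5: m=14, d=47, a=1
  k=6: m=33, d=9, a=7
  k=7: m=30, d=68, a=1
  k=8: m=38, d=1, a=76
d=1 and a=2a₀=76 at k=8, so the next step gives (m, d) = (38, 68) again — its k=1 value — and the period has length 8.

[38; 1, 7, 1, 1, 1, 7, 1, 76]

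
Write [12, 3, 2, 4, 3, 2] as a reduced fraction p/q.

Using pₖ = aₖpₖ₋₁ + pₖ₋₂ and qₖ = aₖqₖ₋₁ + qₖ₋₂:
  k=0: a=12, p=12, q=1
  k=1: a=3, p=37, q=3
  k=2: a=2, p=86, q=7
  k=3: a=4, p=381, q=31
  k=4: a=3, p=1229, q=100
  k=5: a=2, p=2839, q=231

2839/231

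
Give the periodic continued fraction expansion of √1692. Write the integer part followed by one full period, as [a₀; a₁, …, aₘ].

a₀ = ⌊√1692⌋ = 41.
With m₀=0, d₀=1 and mₖ₊₁ = dₖaₖ − mₖ, dₖ₊₁ = (n − mₖ₊₁²)/dₖ, aₖ₊₁ = ⌊(a₀+mₖ₊₁)/dₖ₊₁⌋:
  k=1: m=41, d=11, a=7
  k=2: m=36, d=36, a=2
  k=3: m=36, d=11, a=7
  k=4: m=41, d=1, a=82
d=1 and a=2a₀=82 at k=4, so the next step gives (m, d) = (41, 11) again — its k=1 value — and the period has length 4.

[41; 7, 2, 7, 82]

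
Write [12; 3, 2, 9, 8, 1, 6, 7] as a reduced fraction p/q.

Using pₖ = aₖpₖ₋₁ + pₖ₋₂ and qₖ = aₖqₖ₋₁ + qₖ₋₂:
  k=0: a=12, p=12, q=1
  k=1: a=3, p=37, q=3
  k=2: a=2, p=86, q=7
  k=3: a=9, p=811, q=66
  k=4: a=8, p=6574, q=535
  k=5: a=1, p=7385, q=601
  k=6: a=6, p=50884, q=4141
  k=7: a=7, p=363573, q=29588

363573/29588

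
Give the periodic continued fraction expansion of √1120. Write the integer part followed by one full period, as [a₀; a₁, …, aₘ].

[33; 2, 6, 1, 15, 1, 6, 2, 66]

a₀ = ⌊√1120⌋ = 33.
With m₀=0, d₀=1 and mₖ₊₁ = dₖaₖ − mₖ, dₖ₊₁ = (n − mₖ₊₁²)/dₖ, aₖ₊₁ = ⌊(a₀+mₖ₊₁)/dₖ₊₁⌋:
  k=1: m=33, d=31, a=2
  k=2: m=29, d=9, a=6
  k=3: m=25, d=55, a=1
  k=4: m=30, d=4, a=15
  k=5: m=30, d=55, a=1
  k=6: m=25, d=9, a=6
  k=7: m=29, d=31, a=2
  k=8: m=33, d=1, a=66
d=1 and a=2a₀=66 at k=8, so the next step gives (m, d) = (33, 31) again — its k=1 value — and the period has length 8.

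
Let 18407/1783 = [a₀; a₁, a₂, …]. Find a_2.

18407 = 10·1783 + 577   →  a_0 = 10
1783 = 3·577 + 52   →  a_1 = 3
577 = 11·52 + 5   →  a_2 = 11

11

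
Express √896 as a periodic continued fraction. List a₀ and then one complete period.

[29; 1, 13, 1, 58]

a₀ = ⌊√896⌋ = 29.
With m₀=0, d₀=1 and mₖ₊₁ = dₖaₖ − mₖ, dₖ₊₁ = (n − mₖ₊₁²)/dₖ, aₖ₊₁ = ⌊(a₀+mₖ₊₁)/dₖ₊₁⌋:
  k=1: m=29, d=55, a=1
  k=2: m=26, d=4, a=13
  k=3: m=26, d=55, a=1
  k=4: m=29, d=1, a=58
d=1 and a=2a₀=58 at k=4, so the next step gives (m, d) = (29, 55) again — its k=1 value — and the period has length 4.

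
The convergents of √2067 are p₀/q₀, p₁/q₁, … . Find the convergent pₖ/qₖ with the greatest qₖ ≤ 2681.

115161/2533

√2067 = [45; 2, 6, 2, 90, …] (period length 4).
Convergents:
  p_0/q_0 = 45/1
  p_1/q_1 = 91/2
  p_2/q_2 = 591/13
  p_3/q_3 = 1273/28
  p_4/q_4 = 115161/2533
  p_5/q_5 = 231595/5094
q_4 = 2533 ≤ 2681 < 5094 = q_5, so the answer is 115161/2533.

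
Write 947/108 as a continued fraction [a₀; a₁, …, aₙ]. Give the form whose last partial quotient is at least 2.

[8; 1, 3, 3, 8]

947 = 8*108 + 83
108 = 1*83 + 25
83 = 3*25 + 8
25 = 3*8 + 1
8 = 8*1 + 0  (stop)
So 947/108 = [8; 1, 3, 3, 8].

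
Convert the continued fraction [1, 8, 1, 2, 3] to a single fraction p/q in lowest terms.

Fold from the inside: start with 3/1.
  2 + 1/3 = 7/3
  1 + 3/7 = 10/7
  8 + 7/10 = 87/10
  1 + 10/87 = 97/87

97/87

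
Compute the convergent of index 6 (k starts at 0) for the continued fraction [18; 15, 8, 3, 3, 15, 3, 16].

Using pₖ = aₖpₖ₋₁ + pₖ₋₂, qₖ = aₖqₖ₋₁ + qₖ₋₂ (with p₋₁=1, p₋₂=0, q₋₁=0, q₋₂=1):
  k=0: a=18, p=18, q=1
  k=1: a=15, p=271, q=15
  k=2: a=8, p=2186, q=121
  k=3: a=3, p=6829, q=378
  k=4: a=3, p=22673, q=1255
  k=5: a=15, p=346924, q=19203
  k=6: a=3, p=1063445, q=58864

1063445/58864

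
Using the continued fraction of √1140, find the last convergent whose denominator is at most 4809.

162303/4807

√1140 = [33; 1, 3, 4, 3, 1, 66, …] (period length 6).
Convergents:
  p_0/q_0 = 33/1
  p_1/q_1 = 34/1
  p_2/q_2 = 135/4
  p_3/q_3 = 574/17
  p_4/q_4 = 1857/55
  p_5/q_5 = 2431/72
  p_6/q_6 = 162303/4807
  p_7/q_7 = 164734/4879
q_6 = 4807 ≤ 4809 < 4879 = q_7, so the answer is 162303/4807.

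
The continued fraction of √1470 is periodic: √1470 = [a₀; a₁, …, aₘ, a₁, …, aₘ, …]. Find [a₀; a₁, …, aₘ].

[38; 2, 1, 14, 1, 2, 76]

a₀ = ⌊√1470⌋ = 38.
With m₀=0, d₀=1 and mₖ₊₁ = dₖaₖ − mₖ, dₖ₊₁ = (n − mₖ₊₁²)/dₖ, aₖ₊₁ = ⌊(a₀+mₖ₊₁)/dₖ₊₁⌋:
  k=1: m=38, d=26, a=2
  k=2: m=14, d=49, a=1
  k=3: m=35, d=5, a=14
  k=4: m=35, d=49, a=1
  k=5: m=14, d=26, a=2
  k=6: m=38, d=1, a=76
d=1 and a=2a₀=76 at k=6, so the next step gives (m, d) = (38, 26) again — its k=1 value — and the period has length 6.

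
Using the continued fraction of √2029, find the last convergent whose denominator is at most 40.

√2029 = [45; 22, 1, 1, 22, 90, …] (period length 5).
Convergents:
  p_0/q_0 = 45/1
  p_1/q_1 = 991/22
  p_2/q_2 = 1036/23
  p_3/q_3 = 2027/45
q_2 = 23 ≤ 40 < 45 = q_3, so the answer is 1036/23.

1036/23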